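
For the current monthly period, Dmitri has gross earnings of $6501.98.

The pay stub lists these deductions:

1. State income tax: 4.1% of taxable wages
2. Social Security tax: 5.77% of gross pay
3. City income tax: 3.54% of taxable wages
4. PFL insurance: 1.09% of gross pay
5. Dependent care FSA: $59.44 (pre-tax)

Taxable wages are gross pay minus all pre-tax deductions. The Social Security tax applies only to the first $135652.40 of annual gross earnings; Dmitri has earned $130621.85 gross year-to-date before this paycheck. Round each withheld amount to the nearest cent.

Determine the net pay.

$5589.20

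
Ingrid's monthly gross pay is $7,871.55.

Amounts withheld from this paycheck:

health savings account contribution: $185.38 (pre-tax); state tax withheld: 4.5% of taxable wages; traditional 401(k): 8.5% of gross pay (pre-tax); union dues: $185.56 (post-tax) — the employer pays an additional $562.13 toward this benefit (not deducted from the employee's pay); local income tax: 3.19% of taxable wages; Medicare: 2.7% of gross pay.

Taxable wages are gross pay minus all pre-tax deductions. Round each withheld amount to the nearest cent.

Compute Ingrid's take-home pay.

Traditional 401(k): $7,871.55 × 0.085 = $669.08
Health savings account contribution: $185.38
Pre-tax total = $669.08 + $185.38 = $854.46
Taxable wages = $7,871.55 − $854.46 = $7,017.09
Local income tax: $7,017.09 × 0.0319 = $223.85
State tax withheld: $7,017.09 × 0.045 = $315.77
Medicare: $7,871.55 × 0.027 = $212.53
Union dues: $185.56
(Employer's $562.13 toward union dues is not withheld from the employee.)
Total deductions = $669.08 + $185.38 + $223.85 + $315.77 + $212.53 + $185.56 = $1,792.17
Net pay = $7,871.55 − $1,792.17 = $6,079.38

$6,079.38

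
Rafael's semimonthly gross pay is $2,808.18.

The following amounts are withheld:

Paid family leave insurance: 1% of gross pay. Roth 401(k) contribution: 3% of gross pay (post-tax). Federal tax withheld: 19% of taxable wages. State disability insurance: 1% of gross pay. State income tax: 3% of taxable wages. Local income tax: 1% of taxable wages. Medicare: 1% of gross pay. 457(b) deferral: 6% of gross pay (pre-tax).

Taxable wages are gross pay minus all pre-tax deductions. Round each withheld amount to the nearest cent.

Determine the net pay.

457(b) deferral: $2,808.18 × 0.06 = $168.49
Taxable wages = $2,808.18 − $168.49 = $2,639.69
State income tax: $2,639.69 × 0.03 = $79.19
Local income tax: $2,639.69 × 0.01 = $26.40
Federal tax withheld: $2,639.69 × 0.19 = $501.54
Medicare: $2,808.18 × 0.01 = $28.08
Paid family leave insurance: $2,808.18 × 0.01 = $28.08
State disability insurance: $2,808.18 × 0.01 = $28.08
Roth 401(k) contribution: $2,808.18 × 0.03 = $84.25
Total deductions = $168.49 + $79.19 + $26.40 + $501.54 + $28.08 + $28.08 + $28.08 + $84.25 = $944.11
Net pay = $2,808.18 − $944.11 = $1,864.07

$1,864.07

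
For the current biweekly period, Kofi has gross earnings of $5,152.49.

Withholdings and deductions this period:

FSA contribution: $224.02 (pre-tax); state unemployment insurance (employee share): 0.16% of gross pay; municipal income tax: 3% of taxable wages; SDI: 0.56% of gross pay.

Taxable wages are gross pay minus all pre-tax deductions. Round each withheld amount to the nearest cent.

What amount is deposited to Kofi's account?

$4,743.53

FSA contribution: $224.02
Taxable wages = $5,152.49 − $224.02 = $4,928.47
Municipal income tax: $4,928.47 × 0.03 = $147.85
SDI: $5,152.49 × 0.0056 = $28.85
State unemployment insurance (employee share): $5,152.49 × 0.0016 = $8.24
Total deductions = $224.02 + $147.85 + $28.85 + $8.24 = $408.96
Net pay = $5,152.49 − $408.96 = $4,743.53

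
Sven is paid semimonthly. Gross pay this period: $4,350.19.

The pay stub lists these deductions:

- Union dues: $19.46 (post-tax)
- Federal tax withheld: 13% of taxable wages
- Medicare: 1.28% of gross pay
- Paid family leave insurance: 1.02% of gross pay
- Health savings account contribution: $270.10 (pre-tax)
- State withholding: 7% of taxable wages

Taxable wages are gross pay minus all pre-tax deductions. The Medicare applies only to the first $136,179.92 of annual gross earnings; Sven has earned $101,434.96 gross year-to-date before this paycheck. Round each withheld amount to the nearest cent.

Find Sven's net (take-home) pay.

$3,144.56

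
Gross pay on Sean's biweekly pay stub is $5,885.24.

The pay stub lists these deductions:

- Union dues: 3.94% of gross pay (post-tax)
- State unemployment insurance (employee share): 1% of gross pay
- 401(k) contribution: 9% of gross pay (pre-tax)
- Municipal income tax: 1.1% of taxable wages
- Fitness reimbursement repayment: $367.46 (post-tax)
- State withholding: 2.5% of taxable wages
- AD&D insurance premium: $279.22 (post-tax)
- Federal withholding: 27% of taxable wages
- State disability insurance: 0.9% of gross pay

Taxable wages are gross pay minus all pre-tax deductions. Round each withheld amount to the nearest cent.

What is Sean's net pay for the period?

$2,726.39

401(k) contribution: $5,885.24 × 0.09 = $529.67
Taxable wages = $5,885.24 − $529.67 = $5,355.57
Federal withholding: $5,355.57 × 0.27 = $1,446.00
Municipal income tax: $5,355.57 × 0.011 = $58.91
State withholding: $5,355.57 × 0.025 = $133.89
State disability insurance: $5,885.24 × 0.009 = $52.97
State unemployment insurance (employee share): $5,885.24 × 0.01 = $58.85
Union dues: $5,885.24 × 0.0394 = $231.88
AD&D insurance premium: $279.22
Fitness reimbursement repayment: $367.46
Total deductions = $529.67 + $1,446.00 + $58.91 + $133.89 + $52.97 + $58.85 + $231.88 + $279.22 + $367.46 = $3,158.85
Net pay = $5,885.24 − $3,158.85 = $2,726.39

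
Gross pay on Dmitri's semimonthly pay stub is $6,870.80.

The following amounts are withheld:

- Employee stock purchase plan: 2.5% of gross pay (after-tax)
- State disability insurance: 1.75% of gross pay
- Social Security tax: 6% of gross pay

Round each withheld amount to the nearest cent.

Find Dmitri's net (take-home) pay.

State disability insurance: $6,870.80 × 0.0175 = $120.24
Social Security tax: $6,870.80 × 0.06 = $412.25
Employee stock purchase plan: $6,870.80 × 0.025 = $171.77
Total deductions = $120.24 + $412.25 + $171.77 = $704.26
Net pay = $6,870.80 − $704.26 = $6,166.54

$6,166.54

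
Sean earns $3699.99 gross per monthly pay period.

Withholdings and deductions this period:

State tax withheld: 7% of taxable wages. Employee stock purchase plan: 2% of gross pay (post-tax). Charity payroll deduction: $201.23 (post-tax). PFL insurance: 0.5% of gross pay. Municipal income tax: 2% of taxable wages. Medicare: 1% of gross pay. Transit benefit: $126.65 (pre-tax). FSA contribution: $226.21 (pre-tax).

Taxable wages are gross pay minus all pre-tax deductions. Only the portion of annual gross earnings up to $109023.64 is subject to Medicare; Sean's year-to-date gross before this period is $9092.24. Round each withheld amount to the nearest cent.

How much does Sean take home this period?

FSA contribution: $226.21
Transit benefit: $126.65
Pre-tax total = $226.21 + $126.65 = $352.86
Taxable wages = $3699.99 − $352.86 = $3347.13
State tax withheld: $3347.13 × 0.07 = $234.30
Municipal income tax: $3347.13 × 0.02 = $66.94
Medicare: cap not yet reached, full $3699.99 is subject → $3699.99 × 0.01 = $37.00
PFL insurance: $3699.99 × 0.005 = $18.50
Employee stock purchase plan: $3699.99 × 0.02 = $74.00
Charity payroll deduction: $201.23
Total deductions = $226.21 + $126.65 + $234.30 + $66.94 + $37.00 + $18.50 + $74.00 + $201.23 = $984.83
Net pay = $3699.99 − $984.83 = $2715.16

$2715.16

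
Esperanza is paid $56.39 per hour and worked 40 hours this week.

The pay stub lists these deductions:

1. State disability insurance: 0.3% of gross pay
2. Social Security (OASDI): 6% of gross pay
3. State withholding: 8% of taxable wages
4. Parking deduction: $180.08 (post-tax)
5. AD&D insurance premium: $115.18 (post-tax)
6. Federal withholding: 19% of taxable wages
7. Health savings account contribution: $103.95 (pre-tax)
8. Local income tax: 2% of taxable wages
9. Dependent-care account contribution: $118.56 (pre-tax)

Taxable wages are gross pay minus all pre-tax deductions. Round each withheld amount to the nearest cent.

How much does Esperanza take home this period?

$1,006.12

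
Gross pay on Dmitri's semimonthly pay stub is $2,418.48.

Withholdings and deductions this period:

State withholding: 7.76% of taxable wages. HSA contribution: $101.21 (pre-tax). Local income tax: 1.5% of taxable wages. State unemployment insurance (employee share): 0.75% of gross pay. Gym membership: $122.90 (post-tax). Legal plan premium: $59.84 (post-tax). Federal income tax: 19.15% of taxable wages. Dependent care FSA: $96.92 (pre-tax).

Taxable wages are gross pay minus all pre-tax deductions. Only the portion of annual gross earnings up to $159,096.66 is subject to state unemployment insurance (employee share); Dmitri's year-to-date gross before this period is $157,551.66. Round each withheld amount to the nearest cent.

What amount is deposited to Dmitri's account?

HSA contribution: $101.21
Dependent care FSA: $96.92
Pre-tax total = $101.21 + $96.92 = $198.13
Taxable wages = $2,418.48 − $198.13 = $2,220.35
State withholding: $2,220.35 × 0.0776 = $172.30
Local income tax: $2,220.35 × 0.015 = $33.31
Federal income tax: $2,220.35 × 0.1915 = $425.20
State unemployment insurance (employee share): only $159,096.66 − $157,551.66 = $1,545.00 of this check is subject → $1,545.00 × 0.0075 = $11.59
Legal plan premium: $59.84
Gym membership: $122.90
Total deductions = $101.21 + $96.92 + $172.30 + $33.31 + $425.20 + $11.59 + $59.84 + $122.90 = $1,023.27
Net pay = $2,418.48 − $1,023.27 = $1,395.21

$1,395.21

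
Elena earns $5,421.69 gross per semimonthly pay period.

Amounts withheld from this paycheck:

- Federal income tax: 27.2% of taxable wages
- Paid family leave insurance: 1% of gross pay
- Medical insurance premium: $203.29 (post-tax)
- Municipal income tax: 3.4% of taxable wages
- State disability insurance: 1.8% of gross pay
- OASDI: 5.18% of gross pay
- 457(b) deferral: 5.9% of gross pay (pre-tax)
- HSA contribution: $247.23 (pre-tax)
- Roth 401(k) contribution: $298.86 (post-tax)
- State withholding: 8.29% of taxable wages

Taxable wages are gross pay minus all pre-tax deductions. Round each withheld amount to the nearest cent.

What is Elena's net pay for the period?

HSA contribution: $247.23
457(b) deferral: $5,421.69 × 0.059 = $319.88
Pre-tax total = $247.23 + $319.88 = $567.11
Taxable wages = $5,421.69 − $567.11 = $4,854.58
Federal income tax: $4,854.58 × 0.272 = $1,320.45
Municipal income tax: $4,854.58 × 0.034 = $165.06
State withholding: $4,854.58 × 0.0829 = $402.44
State disability insurance: $5,421.69 × 0.018 = $97.59
OASDI: $5,421.69 × 0.0518 = $280.84
Paid family leave insurance: $5,421.69 × 0.01 = $54.22
Roth 401(k) contribution: $298.86
Medical insurance premium: $203.29
Total deductions = $247.23 + $319.88 + $1,320.45 + $165.06 + $402.44 + $97.59 + $280.84 + $54.22 + $298.86 + $203.29 = $3,389.86
Net pay = $5,421.69 − $3,389.86 = $2,031.83

$2,031.83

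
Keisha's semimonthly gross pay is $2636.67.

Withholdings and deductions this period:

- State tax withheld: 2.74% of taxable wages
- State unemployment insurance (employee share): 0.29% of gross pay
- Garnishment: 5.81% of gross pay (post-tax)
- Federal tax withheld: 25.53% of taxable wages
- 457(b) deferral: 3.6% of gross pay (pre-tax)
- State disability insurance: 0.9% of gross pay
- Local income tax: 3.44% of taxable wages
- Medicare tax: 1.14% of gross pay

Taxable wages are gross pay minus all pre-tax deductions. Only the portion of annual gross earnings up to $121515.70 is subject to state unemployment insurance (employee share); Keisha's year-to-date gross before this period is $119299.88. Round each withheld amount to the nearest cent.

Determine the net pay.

$1522.35

457(b) deferral: $2636.67 × 0.036 = $94.92
Taxable wages = $2636.67 − $94.92 = $2541.75
Federal tax withheld: $2541.75 × 0.2553 = $648.91
State tax withheld: $2541.75 × 0.0274 = $69.64
Local income tax: $2541.75 × 0.0344 = $87.44
State unemployment insurance (employee share): only $121515.70 − $119299.88 = $2215.82 of this check is subject → $2215.82 × 0.0029 = $6.43
Medicare tax: $2636.67 × 0.0114 = $30.06
State disability insurance: $2636.67 × 0.009 = $23.73
Garnishment: $2636.67 × 0.0581 = $153.19
Total deductions = $94.92 + $648.91 + $69.64 + $87.44 + $6.43 + $30.06 + $23.73 + $153.19 = $1114.32
Net pay = $2636.67 − $1114.32 = $1522.35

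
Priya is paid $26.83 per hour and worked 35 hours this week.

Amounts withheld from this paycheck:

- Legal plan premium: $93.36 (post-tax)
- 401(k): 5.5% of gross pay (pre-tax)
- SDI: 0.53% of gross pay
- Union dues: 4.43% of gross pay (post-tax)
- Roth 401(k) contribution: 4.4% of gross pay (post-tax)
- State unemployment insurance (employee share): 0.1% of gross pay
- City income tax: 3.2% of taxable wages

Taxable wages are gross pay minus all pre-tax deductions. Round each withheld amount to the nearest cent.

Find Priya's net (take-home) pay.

Gross pay: 35 × $26.83 = $939.05
401(k): $939.05 × 0.055 = $51.65
Taxable wages = $939.05 − $51.65 = $887.40
City income tax: $887.40 × 0.032 = $28.40
State unemployment insurance (employee share): $939.05 × 0.001 = $0.94
SDI: $939.05 × 0.0053 = $4.98
Roth 401(k) contribution: $939.05 × 0.044 = $41.32
Legal plan premium: $93.36
Union dues: $939.05 × 0.0443 = $41.60
Total deductions = $51.65 + $28.40 + $0.94 + $4.98 + $41.32 + $93.36 + $41.60 = $262.25
Net pay = $939.05 − $262.25 = $676.80

$676.80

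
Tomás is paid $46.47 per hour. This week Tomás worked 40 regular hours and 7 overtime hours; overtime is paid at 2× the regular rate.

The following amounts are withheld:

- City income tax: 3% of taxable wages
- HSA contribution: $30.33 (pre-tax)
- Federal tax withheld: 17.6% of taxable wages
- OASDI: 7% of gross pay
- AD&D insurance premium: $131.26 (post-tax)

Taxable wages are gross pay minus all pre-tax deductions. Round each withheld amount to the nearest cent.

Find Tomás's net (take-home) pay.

$1,661.45

Regular pay: 40 × $46.47 = $1,858.80
Overtime pay: 7 × $46.47 × 2 = $650.58
Gross pay = $1,858.80 + $650.58 = $2,509.38
HSA contribution: $30.33
Taxable wages = $2,509.38 − $30.33 = $2,479.05
Federal tax withheld: $2,479.05 × 0.176 = $436.31
City income tax: $2,479.05 × 0.03 = $74.37
OASDI: $2,509.38 × 0.07 = $175.66
AD&D insurance premium: $131.26
Total deductions = $30.33 + $436.31 + $74.37 + $175.66 + $131.26 = $847.93
Net pay = $2,509.38 − $847.93 = $1,661.45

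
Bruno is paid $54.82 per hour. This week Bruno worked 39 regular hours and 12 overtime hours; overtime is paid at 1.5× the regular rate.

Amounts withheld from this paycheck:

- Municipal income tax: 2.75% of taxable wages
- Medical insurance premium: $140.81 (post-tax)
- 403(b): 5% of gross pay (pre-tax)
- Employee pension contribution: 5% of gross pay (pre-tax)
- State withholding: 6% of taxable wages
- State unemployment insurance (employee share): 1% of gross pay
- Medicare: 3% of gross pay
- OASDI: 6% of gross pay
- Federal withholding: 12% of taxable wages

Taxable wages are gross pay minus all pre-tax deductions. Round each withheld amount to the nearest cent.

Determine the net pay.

Regular pay: 39 × $54.82 = $2,137.98
Overtime pay: 12 × $54.82 × 1.5 = $986.76
Gross pay = $2,137.98 + $986.76 = $3,124.74
403(b): $3,124.74 × 0.05 = $156.24
Employee pension contribution: $3,124.74 × 0.05 = $156.24
Pre-tax total = $156.24 + $156.24 = $312.48
Taxable wages = $3,124.74 − $312.48 = $2,812.26
Federal withholding: $2,812.26 × 0.12 = $337.47
Municipal income tax: $2,812.26 × 0.0275 = $77.34
State withholding: $2,812.26 × 0.06 = $168.74
OASDI: $3,124.74 × 0.06 = $187.48
State unemployment insurance (employee share): $3,124.74 × 0.01 = $31.25
Medicare: $3,124.74 × 0.03 = $93.74
Medical insurance premium: $140.81
Total deductions = $156.24 + $156.24 + $337.47 + $77.34 + $168.74 + $187.48 + $31.25 + $93.74 + $140.81 = $1,349.31
Net pay = $3,124.74 − $1,349.31 = $1,775.43

$1,775.43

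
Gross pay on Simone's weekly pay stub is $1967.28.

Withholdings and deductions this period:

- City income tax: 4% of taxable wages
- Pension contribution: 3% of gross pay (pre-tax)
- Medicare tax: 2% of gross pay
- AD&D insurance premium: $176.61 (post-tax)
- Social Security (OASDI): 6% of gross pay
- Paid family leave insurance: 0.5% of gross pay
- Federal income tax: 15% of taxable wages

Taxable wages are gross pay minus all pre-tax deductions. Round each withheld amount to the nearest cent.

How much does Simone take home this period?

Pension contribution: $1967.28 × 0.03 = $59.02
Taxable wages = $1967.28 − $59.02 = $1908.26
City income tax: $1908.26 × 0.04 = $76.33
Federal income tax: $1908.26 × 0.15 = $286.24
Social Security (OASDI): $1967.28 × 0.06 = $118.04
Paid family leave insurance: $1967.28 × 0.005 = $9.84
Medicare tax: $1967.28 × 0.02 = $39.35
AD&D insurance premium: $176.61
Total deductions = $59.02 + $76.33 + $286.24 + $118.04 + $9.84 + $39.35 + $176.61 = $765.43
Net pay = $1967.28 − $765.43 = $1201.85

$1201.85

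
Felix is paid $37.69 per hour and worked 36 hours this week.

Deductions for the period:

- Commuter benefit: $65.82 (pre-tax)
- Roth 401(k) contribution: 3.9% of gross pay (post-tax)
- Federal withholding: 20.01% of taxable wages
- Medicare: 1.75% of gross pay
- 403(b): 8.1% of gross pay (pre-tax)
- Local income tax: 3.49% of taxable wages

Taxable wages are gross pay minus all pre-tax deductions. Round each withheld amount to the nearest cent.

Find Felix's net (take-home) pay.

$826.90

Gross pay: 36 × $37.69 = $1,356.84
403(b): $1,356.84 × 0.081 = $109.90
Commuter benefit: $65.82
Pre-tax total = $109.90 + $65.82 = $175.72
Taxable wages = $1,356.84 − $175.72 = $1,181.12
Federal withholding: $1,181.12 × 0.2001 = $236.34
Local income tax: $1,181.12 × 0.0349 = $41.22
Medicare: $1,356.84 × 0.0175 = $23.74
Roth 401(k) contribution: $1,356.84 × 0.039 = $52.92
Total deductions = $109.90 + $65.82 + $236.34 + $41.22 + $23.74 + $52.92 = $529.94
Net pay = $1,356.84 − $529.94 = $826.90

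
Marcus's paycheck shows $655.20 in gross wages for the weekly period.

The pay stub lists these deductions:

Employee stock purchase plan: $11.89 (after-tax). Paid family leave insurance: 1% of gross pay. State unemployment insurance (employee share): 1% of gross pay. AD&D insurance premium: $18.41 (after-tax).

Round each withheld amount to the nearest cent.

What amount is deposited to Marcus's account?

State unemployment insurance (employee share): $655.20 × 0.01 = $6.55
Paid family leave insurance: $655.20 × 0.01 = $6.55
Employee stock purchase plan: $11.89
AD&D insurance premium: $18.41
Total deductions = $6.55 + $6.55 + $11.89 + $18.41 = $43.40
Net pay = $655.20 − $43.40 = $611.80

$611.80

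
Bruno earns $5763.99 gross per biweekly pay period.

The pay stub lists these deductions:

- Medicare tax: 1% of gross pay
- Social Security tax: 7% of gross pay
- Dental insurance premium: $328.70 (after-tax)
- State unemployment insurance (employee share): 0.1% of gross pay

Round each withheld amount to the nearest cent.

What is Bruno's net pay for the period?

$4968.41

State unemployment insurance (employee share): $5763.99 × 0.001 = $5.76
Social Security tax: $5763.99 × 0.07 = $403.48
Medicare tax: $5763.99 × 0.01 = $57.64
Dental insurance premium: $328.70
Total deductions = $5.76 + $403.48 + $57.64 + $328.70 = $795.58
Net pay = $5763.99 − $795.58 = $4968.41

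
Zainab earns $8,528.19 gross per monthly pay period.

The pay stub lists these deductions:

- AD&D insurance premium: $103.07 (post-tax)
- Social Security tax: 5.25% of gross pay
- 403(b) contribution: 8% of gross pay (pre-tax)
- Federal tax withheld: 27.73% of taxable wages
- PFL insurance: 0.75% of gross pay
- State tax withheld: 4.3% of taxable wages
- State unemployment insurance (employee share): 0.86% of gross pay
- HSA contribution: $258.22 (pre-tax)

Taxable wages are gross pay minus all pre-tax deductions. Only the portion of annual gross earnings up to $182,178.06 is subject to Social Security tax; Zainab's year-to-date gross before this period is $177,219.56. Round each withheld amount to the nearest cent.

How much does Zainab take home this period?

$4,656.68

403(b) contribution: $8,528.19 × 0.08 = $682.26
HSA contribution: $258.22
Pre-tax total = $682.26 + $258.22 = $940.48
Taxable wages = $8,528.19 − $940.48 = $7,587.71
Federal tax withheld: $7,587.71 × 0.2773 = $2,104.07
State tax withheld: $7,587.71 × 0.043 = $326.27
PFL insurance: $8,528.19 × 0.0075 = $63.96
State unemployment insurance (employee share): $8,528.19 × 0.0086 = $73.34
Social Security tax: only $182,178.06 − $177,219.56 = $4,958.50 of this check is subject → $4,958.50 × 0.0525 = $260.32
AD&D insurance premium: $103.07
Total deductions = $682.26 + $258.22 + $2,104.07 + $326.27 + $63.96 + $73.34 + $260.32 + $103.07 = $3,871.51
Net pay = $8,528.19 − $3,871.51 = $4,656.68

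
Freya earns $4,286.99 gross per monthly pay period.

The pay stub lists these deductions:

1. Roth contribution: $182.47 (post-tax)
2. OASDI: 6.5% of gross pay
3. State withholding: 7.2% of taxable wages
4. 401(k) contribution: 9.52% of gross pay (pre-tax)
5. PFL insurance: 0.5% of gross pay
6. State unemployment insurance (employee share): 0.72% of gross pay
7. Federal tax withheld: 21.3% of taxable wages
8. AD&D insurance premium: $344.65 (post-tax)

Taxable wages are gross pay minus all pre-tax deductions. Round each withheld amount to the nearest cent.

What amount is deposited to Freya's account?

$1,915.32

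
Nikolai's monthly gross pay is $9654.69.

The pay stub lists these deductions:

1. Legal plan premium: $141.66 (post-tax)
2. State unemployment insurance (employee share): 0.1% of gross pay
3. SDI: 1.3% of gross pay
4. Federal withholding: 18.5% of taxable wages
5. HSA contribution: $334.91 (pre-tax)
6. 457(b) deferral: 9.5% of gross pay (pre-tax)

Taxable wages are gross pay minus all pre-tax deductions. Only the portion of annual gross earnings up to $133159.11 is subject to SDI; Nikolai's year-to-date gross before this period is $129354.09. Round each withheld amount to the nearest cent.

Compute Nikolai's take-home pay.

HSA contribution: $334.91
457(b) deferral: $9654.69 × 0.095 = $917.20
Pre-tax total = $334.91 + $917.20 = $1252.11
Taxable wages = $9654.69 − $1252.11 = $8402.58
Federal withholding: $8402.58 × 0.185 = $1554.48
State unemployment insurance (employee share): $9654.69 × 0.001 = $9.65
SDI: only $133159.11 − $129354.09 = $3805.02 of this check is subject → $3805.02 × 0.013 = $49.47
Legal plan premium: $141.66
Total deductions = $334.91 + $917.20 + $1554.48 + $9.65 + $49.47 + $141.66 = $3007.37
Net pay = $9654.69 − $3007.37 = $6647.32

$6647.32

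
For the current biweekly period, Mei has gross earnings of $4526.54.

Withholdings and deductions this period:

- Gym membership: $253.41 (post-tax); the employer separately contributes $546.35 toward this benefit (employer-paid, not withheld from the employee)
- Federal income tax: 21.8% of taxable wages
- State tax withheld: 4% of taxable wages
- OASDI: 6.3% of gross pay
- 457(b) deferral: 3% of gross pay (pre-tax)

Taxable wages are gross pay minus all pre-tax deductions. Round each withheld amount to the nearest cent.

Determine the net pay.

$2719.35

457(b) deferral: $4526.54 × 0.03 = $135.80
Taxable wages = $4526.54 − $135.80 = $4390.74
Federal income tax: $4390.74 × 0.218 = $957.18
State tax withheld: $4390.74 × 0.04 = $175.63
OASDI: $4526.54 × 0.063 = $285.17
Gym membership: $253.41
(Employer's $546.35 toward gym membership is not withheld from the employee.)
Total deductions = $135.80 + $957.18 + $175.63 + $285.17 + $253.41 = $1807.19
Net pay = $4526.54 − $1807.19 = $2719.35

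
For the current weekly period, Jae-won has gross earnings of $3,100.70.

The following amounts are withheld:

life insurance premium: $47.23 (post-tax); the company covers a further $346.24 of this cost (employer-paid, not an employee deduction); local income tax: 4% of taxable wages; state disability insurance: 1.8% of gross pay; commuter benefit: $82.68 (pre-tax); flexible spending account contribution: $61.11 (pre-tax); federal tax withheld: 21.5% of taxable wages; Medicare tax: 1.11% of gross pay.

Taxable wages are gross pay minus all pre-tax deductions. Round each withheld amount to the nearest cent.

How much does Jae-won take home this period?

$2,065.43

Commuter benefit: $82.68
Flexible spending account contribution: $61.11
Pre-tax total = $82.68 + $61.11 = $143.79
Taxable wages = $3,100.70 − $143.79 = $2,956.91
Federal tax withheld: $2,956.91 × 0.215 = $635.74
Local income tax: $2,956.91 × 0.04 = $118.28
Medicare tax: $3,100.70 × 0.0111 = $34.42
State disability insurance: $3,100.70 × 0.018 = $55.81
Life insurance premium: $47.23
(Employer's $346.24 toward life insurance premium is not withheld from the employee.)
Total deductions = $82.68 + $61.11 + $635.74 + $118.28 + $34.42 + $55.81 + $47.23 = $1,035.27
Net pay = $3,100.70 − $1,035.27 = $2,065.43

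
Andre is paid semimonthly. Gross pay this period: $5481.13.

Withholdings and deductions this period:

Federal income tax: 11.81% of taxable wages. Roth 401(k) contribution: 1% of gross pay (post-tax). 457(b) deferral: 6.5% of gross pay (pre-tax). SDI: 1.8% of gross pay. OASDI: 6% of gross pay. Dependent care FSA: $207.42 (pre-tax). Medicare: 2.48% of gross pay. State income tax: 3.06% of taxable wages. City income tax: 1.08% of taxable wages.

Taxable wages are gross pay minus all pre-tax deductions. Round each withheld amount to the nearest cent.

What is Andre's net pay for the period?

$3514.84

457(b) deferral: $5481.13 × 0.065 = $356.27
Dependent care FSA: $207.42
Pre-tax total = $356.27 + $207.42 = $563.69
Taxable wages = $5481.13 − $563.69 = $4917.44
Federal income tax: $4917.44 × 0.1181 = $580.75
City income tax: $4917.44 × 0.0108 = $53.11
State income tax: $4917.44 × 0.0306 = $150.47
OASDI: $5481.13 × 0.06 = $328.87
Medicare: $5481.13 × 0.0248 = $135.93
SDI: $5481.13 × 0.018 = $98.66
Roth 401(k) contribution: $5481.13 × 0.01 = $54.81
Total deductions = $356.27 + $207.42 + $580.75 + $53.11 + $150.47 + $328.87 + $135.93 + $98.66 + $54.81 = $1966.29
Net pay = $5481.13 − $1966.29 = $3514.84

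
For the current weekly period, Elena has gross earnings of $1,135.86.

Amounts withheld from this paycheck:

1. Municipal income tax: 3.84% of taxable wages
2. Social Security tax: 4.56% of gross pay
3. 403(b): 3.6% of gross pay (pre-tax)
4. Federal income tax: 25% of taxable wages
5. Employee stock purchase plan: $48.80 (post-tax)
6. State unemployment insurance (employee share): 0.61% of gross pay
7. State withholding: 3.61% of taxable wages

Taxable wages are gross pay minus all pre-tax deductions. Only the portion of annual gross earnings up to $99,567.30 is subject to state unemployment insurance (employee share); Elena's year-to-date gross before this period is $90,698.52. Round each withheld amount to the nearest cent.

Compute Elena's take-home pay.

$632.12

403(b): $1,135.86 × 0.036 = $40.89
Taxable wages = $1,135.86 − $40.89 = $1,094.97
Municipal income tax: $1,094.97 × 0.0384 = $42.05
Federal income tax: $1,094.97 × 0.25 = $273.74
State withholding: $1,094.97 × 0.0361 = $39.53
State unemployment insurance (employee share): cap not yet reached, full $1,135.86 is subject → $1,135.86 × 0.0061 = $6.93
Social Security tax: $1,135.86 × 0.0456 = $51.80
Employee stock purchase plan: $48.80
Total deductions = $40.89 + $42.05 + $273.74 + $39.53 + $6.93 + $51.80 + $48.80 = $503.74
Net pay = $1,135.86 − $503.74 = $632.12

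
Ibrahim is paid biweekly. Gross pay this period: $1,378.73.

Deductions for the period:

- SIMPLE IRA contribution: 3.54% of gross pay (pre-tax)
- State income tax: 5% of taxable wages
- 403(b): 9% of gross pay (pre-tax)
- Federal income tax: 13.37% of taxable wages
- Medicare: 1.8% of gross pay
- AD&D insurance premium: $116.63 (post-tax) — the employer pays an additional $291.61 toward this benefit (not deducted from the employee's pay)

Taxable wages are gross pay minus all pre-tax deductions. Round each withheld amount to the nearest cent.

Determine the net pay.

$842.87

SIMPLE IRA contribution: $1,378.73 × 0.0354 = $48.81
403(b): $1,378.73 × 0.09 = $124.09
Pre-tax total = $48.81 + $124.09 = $172.90
Taxable wages = $1,378.73 − $172.90 = $1,205.83
State income tax: $1,205.83 × 0.05 = $60.29
Federal income tax: $1,205.83 × 0.1337 = $161.22
Medicare: $1,378.73 × 0.018 = $24.82
AD&D insurance premium: $116.63
(Employer's $291.61 toward AD&D insurance premium is not withheld from the employee.)
Total deductions = $48.81 + $124.09 + $60.29 + $161.22 + $24.82 + $116.63 = $535.86
Net pay = $1,378.73 − $535.86 = $842.87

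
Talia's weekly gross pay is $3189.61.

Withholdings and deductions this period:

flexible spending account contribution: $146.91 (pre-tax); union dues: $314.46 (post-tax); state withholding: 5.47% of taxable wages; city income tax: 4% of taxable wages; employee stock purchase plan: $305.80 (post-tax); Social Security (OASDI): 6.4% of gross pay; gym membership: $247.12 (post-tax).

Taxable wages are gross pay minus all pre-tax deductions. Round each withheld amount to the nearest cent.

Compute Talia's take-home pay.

$1683.03

Flexible spending account contribution: $146.91
Taxable wages = $3189.61 − $146.91 = $3042.70
State withholding: $3042.70 × 0.0547 = $166.44
City income tax: $3042.70 × 0.04 = $121.71
Social Security (OASDI): $3189.61 × 0.064 = $204.14
Employee stock purchase plan: $305.80
Union dues: $314.46
Gym membership: $247.12
Total deductions = $146.91 + $166.44 + $121.71 + $204.14 + $305.80 + $314.46 + $247.12 = $1506.58
Net pay = $3189.61 − $1506.58 = $1683.03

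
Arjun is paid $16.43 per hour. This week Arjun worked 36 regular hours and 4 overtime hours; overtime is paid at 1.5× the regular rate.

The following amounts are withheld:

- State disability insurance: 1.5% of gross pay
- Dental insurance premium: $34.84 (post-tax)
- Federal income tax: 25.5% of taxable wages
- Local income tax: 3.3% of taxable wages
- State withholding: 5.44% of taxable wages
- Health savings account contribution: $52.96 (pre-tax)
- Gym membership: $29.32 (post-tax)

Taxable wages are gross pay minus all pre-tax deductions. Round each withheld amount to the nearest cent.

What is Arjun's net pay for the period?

$344.45

Regular pay: 36 × $16.43 = $591.48
Overtime pay: 4 × $16.43 × 1.5 = $98.58
Gross pay = $591.48 + $98.58 = $690.06
Health savings account contribution: $52.96
Taxable wages = $690.06 − $52.96 = $637.10
Local income tax: $637.10 × 0.033 = $21.02
Federal income tax: $637.10 × 0.255 = $162.46
State withholding: $637.10 × 0.0544 = $34.66
State disability insurance: $690.06 × 0.015 = $10.35
Gym membership: $29.32
Dental insurance premium: $34.84
Total deductions = $52.96 + $21.02 + $162.46 + $34.66 + $10.35 + $29.32 + $34.84 = $345.61
Net pay = $690.06 − $345.61 = $344.45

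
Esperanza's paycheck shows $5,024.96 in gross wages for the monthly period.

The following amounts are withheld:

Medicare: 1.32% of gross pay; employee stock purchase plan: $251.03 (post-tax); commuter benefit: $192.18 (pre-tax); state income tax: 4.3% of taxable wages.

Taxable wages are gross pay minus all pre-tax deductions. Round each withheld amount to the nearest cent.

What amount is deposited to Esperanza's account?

$4,307.61

Commuter benefit: $192.18
Taxable wages = $5,024.96 − $192.18 = $4,832.78
State income tax: $4,832.78 × 0.043 = $207.81
Medicare: $5,024.96 × 0.0132 = $66.33
Employee stock purchase plan: $251.03
Total deductions = $192.18 + $207.81 + $66.33 + $251.03 = $717.35
Net pay = $5,024.96 − $717.35 = $4,307.61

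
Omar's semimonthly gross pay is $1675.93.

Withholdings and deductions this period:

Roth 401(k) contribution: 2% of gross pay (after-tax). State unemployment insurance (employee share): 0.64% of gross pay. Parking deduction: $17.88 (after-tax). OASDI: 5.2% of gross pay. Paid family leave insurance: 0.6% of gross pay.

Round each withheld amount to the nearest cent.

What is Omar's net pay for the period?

$1516.59

State unemployment insurance (employee share): $1675.93 × 0.0064 = $10.73
Paid family leave insurance: $1675.93 × 0.006 = $10.06
OASDI: $1675.93 × 0.052 = $87.15
Roth 401(k) contribution: $1675.93 × 0.02 = $33.52
Parking deduction: $17.88
Total deductions = $10.73 + $10.06 + $87.15 + $33.52 + $17.88 = $159.34
Net pay = $1675.93 − $159.34 = $1516.59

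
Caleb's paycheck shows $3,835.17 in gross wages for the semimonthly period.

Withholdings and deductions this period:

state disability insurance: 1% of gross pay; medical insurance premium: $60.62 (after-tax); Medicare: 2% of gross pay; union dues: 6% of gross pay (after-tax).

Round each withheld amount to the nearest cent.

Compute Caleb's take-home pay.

Medicare: $3,835.17 × 0.02 = $76.70
State disability insurance: $3,835.17 × 0.01 = $38.35
Union dues: $3,835.17 × 0.06 = $230.11
Medical insurance premium: $60.62
Total deductions = $76.70 + $38.35 + $230.11 + $60.62 = $405.78
Net pay = $3,835.17 − $405.78 = $3,429.39

$3,429.39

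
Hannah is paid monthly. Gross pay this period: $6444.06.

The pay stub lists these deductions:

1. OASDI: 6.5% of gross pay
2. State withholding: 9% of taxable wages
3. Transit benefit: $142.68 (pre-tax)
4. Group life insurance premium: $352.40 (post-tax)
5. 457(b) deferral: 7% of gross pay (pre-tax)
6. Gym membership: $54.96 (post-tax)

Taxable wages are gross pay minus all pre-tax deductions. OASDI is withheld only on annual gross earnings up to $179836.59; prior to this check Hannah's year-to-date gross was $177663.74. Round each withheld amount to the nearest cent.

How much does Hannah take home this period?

457(b) deferral: $6444.06 × 0.07 = $451.08
Transit benefit: $142.68
Pre-tax total = $451.08 + $142.68 = $593.76
Taxable wages = $6444.06 − $593.76 = $5850.30
State withholding: $5850.30 × 0.09 = $526.53
OASDI: only $179836.59 − $177663.74 = $2172.85 of this check is subject → $2172.85 × 0.065 = $141.24
Group life insurance premium: $352.40
Gym membership: $54.96
Total deductions = $451.08 + $142.68 + $526.53 + $141.24 + $352.40 + $54.96 = $1668.89
Net pay = $6444.06 − $1668.89 = $4775.17

$4775.17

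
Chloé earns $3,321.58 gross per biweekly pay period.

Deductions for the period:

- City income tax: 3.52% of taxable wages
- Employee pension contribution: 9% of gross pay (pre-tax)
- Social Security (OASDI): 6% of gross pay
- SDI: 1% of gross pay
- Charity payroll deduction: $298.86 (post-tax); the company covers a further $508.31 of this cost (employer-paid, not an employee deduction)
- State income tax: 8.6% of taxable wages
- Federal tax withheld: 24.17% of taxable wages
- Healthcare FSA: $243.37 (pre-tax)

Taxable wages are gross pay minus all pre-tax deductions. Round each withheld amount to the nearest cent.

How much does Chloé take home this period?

Healthcare FSA: $243.37
Employee pension contribution: $3,321.58 × 0.09 = $298.94
Pre-tax total = $243.37 + $298.94 = $542.31
Taxable wages = $3,321.58 − $542.31 = $2,779.27
State income tax: $2,779.27 × 0.086 = $239.02
City income tax: $2,779.27 × 0.0352 = $97.83
Federal tax withheld: $2,779.27 × 0.2417 = $671.75
SDI: $3,321.58 × 0.01 = $33.22
Social Security (OASDI): $3,321.58 × 0.06 = $199.29
Charity payroll deduction: $298.86
(Employer's $508.31 toward charity payroll deduction is not withheld from the employee.)
Total deductions = $243.37 + $298.94 + $239.02 + $97.83 + $671.75 + $33.22 + $199.29 + $298.86 = $2,082.28
Net pay = $3,321.58 − $2,082.28 = $1,239.30

$1,239.30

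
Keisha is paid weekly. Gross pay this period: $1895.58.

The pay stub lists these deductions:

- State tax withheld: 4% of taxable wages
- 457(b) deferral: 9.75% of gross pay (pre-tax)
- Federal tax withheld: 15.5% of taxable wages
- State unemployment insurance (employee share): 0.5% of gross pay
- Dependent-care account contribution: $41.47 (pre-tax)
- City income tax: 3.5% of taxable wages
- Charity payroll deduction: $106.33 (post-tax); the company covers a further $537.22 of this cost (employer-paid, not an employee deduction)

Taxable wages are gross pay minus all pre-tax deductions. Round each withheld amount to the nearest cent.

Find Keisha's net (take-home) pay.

457(b) deferral: $1895.58 × 0.0975 = $184.82
Dependent-care account contribution: $41.47
Pre-tax total = $184.82 + $41.47 = $226.29
Taxable wages = $1895.58 − $226.29 = $1669.29
City income tax: $1669.29 × 0.035 = $58.43
State tax withheld: $1669.29 × 0.04 = $66.77
Federal tax withheld: $1669.29 × 0.155 = $258.74
State unemployment insurance (employee share): $1895.58 × 0.005 = $9.48
Charity payroll deduction: $106.33
(Employer's $537.22 toward charity payroll deduction is not withheld from the employee.)
Total deductions = $184.82 + $41.47 + $58.43 + $66.77 + $258.74 + $9.48 + $106.33 = $726.04
Net pay = $1895.58 − $726.04 = $1169.54

$1169.54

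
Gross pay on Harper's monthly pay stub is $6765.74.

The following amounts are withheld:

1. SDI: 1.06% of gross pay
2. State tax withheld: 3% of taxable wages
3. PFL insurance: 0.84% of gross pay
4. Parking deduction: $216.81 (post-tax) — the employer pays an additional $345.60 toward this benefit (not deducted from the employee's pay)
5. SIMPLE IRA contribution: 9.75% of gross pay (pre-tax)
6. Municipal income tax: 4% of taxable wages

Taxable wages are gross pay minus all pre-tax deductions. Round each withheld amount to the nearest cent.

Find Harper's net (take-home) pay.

$5333.30

SIMPLE IRA contribution: $6765.74 × 0.0975 = $659.66
Taxable wages = $6765.74 − $659.66 = $6106.08
State tax withheld: $6106.08 × 0.03 = $183.18
Municipal income tax: $6106.08 × 0.04 = $244.24
SDI: $6765.74 × 0.0106 = $71.72
PFL insurance: $6765.74 × 0.0084 = $56.83
Parking deduction: $216.81
(Employer's $345.60 toward parking deduction is not withheld from the employee.)
Total deductions = $659.66 + $183.18 + $244.24 + $71.72 + $56.83 + $216.81 = $1432.44
Net pay = $6765.74 − $1432.44 = $5333.30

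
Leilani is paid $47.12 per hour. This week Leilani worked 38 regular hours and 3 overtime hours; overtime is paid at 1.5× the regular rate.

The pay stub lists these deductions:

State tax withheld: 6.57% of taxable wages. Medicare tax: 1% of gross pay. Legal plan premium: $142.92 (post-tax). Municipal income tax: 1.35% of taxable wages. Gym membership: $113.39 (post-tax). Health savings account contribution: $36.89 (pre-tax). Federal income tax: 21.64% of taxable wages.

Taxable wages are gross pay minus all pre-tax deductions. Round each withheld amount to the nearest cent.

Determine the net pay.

Regular pay: 38 × $47.12 = $1,790.56
Overtime pay: 3 × $47.12 × 1.5 = $212.04
Gross pay = $1,790.56 + $212.04 = $2,002.60
Health savings account contribution: $36.89
Taxable wages = $2,002.60 − $36.89 = $1,965.71
Federal income tax: $1,965.71 × 0.2164 = $425.38
Municipal income tax: $1,965.71 × 0.0135 = $26.54
State tax withheld: $1,965.71 × 0.0657 = $129.15
Medicare tax: $2,002.60 × 0.01 = $20.03
Legal plan premium: $142.92
Gym membership: $113.39
Total deductions = $36.89 + $425.38 + $26.54 + $129.15 + $20.03 + $142.92 + $113.39 = $894.30
Net pay = $2,002.60 − $894.30 = $1,108.30

$1,108.30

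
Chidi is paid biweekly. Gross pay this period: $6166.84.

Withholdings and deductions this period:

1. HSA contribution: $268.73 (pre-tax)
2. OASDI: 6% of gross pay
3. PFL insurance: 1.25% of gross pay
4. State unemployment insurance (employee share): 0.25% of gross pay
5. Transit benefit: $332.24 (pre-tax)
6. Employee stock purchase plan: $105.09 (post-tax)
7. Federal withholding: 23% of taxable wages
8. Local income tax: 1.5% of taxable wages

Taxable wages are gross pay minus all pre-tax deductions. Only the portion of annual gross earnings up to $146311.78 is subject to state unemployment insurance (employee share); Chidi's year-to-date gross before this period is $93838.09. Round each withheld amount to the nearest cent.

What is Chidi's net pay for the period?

$3634.62

HSA contribution: $268.73
Transit benefit: $332.24
Pre-tax total = $268.73 + $332.24 = $600.97
Taxable wages = $6166.84 − $600.97 = $5565.87
Federal withholding: $5565.87 × 0.23 = $1280.15
Local income tax: $5565.87 × 0.015 = $83.49
OASDI: $6166.84 × 0.06 = $370.01
PFL insurance: $6166.84 × 0.0125 = $77.09
State unemployment insurance (employee share): cap not yet reached, full $6166.84 is subject → $6166.84 × 0.0025 = $15.42
Employee stock purchase plan: $105.09
Total deductions = $268.73 + $332.24 + $1280.15 + $83.49 + $370.01 + $77.09 + $15.42 + $105.09 = $2532.22
Net pay = $6166.84 − $2532.22 = $3634.62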